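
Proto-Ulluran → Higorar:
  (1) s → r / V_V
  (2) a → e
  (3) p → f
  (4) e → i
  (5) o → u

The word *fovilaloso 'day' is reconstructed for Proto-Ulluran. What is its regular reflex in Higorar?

fuvililuru

Higorar: start from *fovilaloso.
  rule 1 (rhotacism): fovilaloso → fovilaloro
  rule 2 (vowel merger): fovilaloro → fovileloro
  rule 3: no change — fovileloro
  rule 4 (vowel merger): fovileloro → fovililoro
  rule 5 (vowel merger): fovililoro → fuvililuru
  ⇒ Higorar fuvililuru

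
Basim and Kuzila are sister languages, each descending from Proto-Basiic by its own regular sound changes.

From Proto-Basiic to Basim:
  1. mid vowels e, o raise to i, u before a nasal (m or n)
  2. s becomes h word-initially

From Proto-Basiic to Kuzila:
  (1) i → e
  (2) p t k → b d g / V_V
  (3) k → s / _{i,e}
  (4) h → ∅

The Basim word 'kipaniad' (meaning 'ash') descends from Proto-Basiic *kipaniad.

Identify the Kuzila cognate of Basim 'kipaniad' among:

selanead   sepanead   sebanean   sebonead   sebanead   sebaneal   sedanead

sebanead

Kuzila: *kipaniad > kepanead > kebanead > sebanead  (by vowel merger, intervocalic voicing, palatalisation)
Only 'sebanead' matches the regular Kuzila development of *kipaniad.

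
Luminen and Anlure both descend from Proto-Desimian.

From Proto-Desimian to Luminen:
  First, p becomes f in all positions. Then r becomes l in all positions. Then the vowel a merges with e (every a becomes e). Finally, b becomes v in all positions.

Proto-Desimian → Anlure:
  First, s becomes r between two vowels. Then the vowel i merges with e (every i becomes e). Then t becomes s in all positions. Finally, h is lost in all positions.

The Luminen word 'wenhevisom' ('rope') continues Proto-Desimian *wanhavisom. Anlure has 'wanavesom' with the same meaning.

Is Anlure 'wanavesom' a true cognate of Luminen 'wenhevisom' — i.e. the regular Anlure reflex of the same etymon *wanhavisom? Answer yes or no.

Derive the expected Anlure reflex of *wanhavisom:
Anlure: start from *wanhavisom.
  rule 1 (rhotacism): wanhavisom → wanhavirom
  rule 2 (vowel merger): wanhavirom → wanhaverom
  rule 3: no change — wanhaverom
  rule 4 (h-loss): wanhaverom → wanaverom
  ⇒ Anlure wanaverom
The regular Anlure reflex would be 'wanaverom', but the attested form is 'wanavesom'. The correspondence is irregular, so they are not cognates (the Anlure form has a different source).

no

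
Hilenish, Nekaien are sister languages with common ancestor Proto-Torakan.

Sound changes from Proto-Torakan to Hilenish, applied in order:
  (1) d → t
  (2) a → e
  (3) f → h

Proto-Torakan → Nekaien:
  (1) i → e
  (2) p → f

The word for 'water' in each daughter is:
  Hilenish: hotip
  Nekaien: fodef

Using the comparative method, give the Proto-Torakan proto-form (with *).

*fodip

Position 4: Hilenish has i, Nekaien has e. Hilenish preserves i here (none of its changes turn any other segment into i), so the proto-segment is *i.
Position 5: Hilenish has p, Nekaien has f. Hilenish preserves p here (none of its changes turn any other segment into p), so the proto-segment is *p.
Position 3: Hilenish has t, Nekaien has d. Nekaien preserves d here (none of its changes turn any other segment into d), so the proto-segment is *d.
This points to *fodip. Verify forward in each daughter:
Hilenish: *fodip > fotip > hotip  (by unconditioned shift, unconditioned shift)
Nekaien: *fodip
  fodip → fodep   [vowel merger]
  fodep → fodef   [unconditioned shift]
  giving Nekaien fodef.
Only *fodip yields all of Hilenish hotip, Nekaien fodef.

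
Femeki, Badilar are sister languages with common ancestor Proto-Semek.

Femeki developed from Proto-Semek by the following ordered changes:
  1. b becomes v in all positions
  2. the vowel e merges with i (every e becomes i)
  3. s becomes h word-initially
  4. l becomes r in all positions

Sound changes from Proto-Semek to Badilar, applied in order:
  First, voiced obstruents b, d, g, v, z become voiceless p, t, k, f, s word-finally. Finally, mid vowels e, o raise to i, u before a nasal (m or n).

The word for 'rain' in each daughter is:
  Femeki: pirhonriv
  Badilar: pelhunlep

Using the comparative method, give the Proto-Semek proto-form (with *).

Position 7: Femeki has r, Badilar has l. Badilar preserves l here (none of its changes turn any other segment into l), so the proto-segment is *l.
Position 8: Femeki has i, Badilar has e. Badilar preserves e here (none of its changes turn any other segment into e), so the proto-segment is *e.
Verify the candidate proto-form against each daughter:
Femeki: *pelhonleb > pelhonlev > pilhonliv > pirhonriv  (by unconditioned shift, vowel merger, unconditioned shift)
Badilar: *pelhonleb
  pelhonleb → pelhonlep   [final devoicing]
  pelhonlep → pelhunlep   [pre-nasal raising]
  giving Badilar pelhunlep.
No other proto-form is consistent with every reflex, so the reconstruction is *pelhonleb.

*pelhonleb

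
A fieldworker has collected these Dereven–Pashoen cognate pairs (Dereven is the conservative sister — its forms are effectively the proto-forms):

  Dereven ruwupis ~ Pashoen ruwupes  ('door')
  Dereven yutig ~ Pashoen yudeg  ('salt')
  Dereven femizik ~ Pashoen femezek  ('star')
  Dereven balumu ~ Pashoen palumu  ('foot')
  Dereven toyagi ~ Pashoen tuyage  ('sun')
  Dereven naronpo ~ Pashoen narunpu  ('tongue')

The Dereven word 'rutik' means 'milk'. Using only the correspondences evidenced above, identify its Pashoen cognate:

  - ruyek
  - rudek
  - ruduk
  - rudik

rudek

yutig ~ yudeg — Dereven t corresponds to Pashoen d between vowels (before a front vowel).
ruwupis ~ ruwupes, yutig ~ yudeg — Dereven i corresponds to Pashoen e after a consonant, before a consonant other than r, m, n, p, b, f, v.
Applying these to Dereven 'rutik':
  rutik → rudik   (t→d between vowels (before a front vowel))
  rudik → rudek   (i→e after a consonant, before a consonant other than r, m, n, p, b, f, v)
So the Pashoen cognate is 'rudek'.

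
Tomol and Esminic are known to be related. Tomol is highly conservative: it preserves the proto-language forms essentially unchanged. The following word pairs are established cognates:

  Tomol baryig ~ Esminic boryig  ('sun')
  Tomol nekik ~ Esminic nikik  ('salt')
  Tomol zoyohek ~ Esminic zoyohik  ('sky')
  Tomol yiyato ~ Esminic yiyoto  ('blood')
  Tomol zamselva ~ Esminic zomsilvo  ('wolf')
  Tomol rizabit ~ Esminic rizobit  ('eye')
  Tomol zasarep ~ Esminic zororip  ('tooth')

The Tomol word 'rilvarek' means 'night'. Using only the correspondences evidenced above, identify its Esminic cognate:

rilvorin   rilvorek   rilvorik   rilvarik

baryig ~ boryig, zasarep ~ zororip — Tomol a corresponds to Esminic o after a consonant, before r.
nekik ~ nikik, zoyohek ~ zoyohik — Tomol e corresponds to Esminic i after a consonant, before a consonant other than r, m, n, p, b, f, v.
Applying these to Tomol 'rilvarek':
  rilvarek → rilvorek   (a→o after a consonant, before r)
  rilvorek → rilvorik   (e→i after a consonant, before a consonant other than r, m, n, p, b, f, v)
So the Esminic cognate is 'rilvorik'.

rilvorik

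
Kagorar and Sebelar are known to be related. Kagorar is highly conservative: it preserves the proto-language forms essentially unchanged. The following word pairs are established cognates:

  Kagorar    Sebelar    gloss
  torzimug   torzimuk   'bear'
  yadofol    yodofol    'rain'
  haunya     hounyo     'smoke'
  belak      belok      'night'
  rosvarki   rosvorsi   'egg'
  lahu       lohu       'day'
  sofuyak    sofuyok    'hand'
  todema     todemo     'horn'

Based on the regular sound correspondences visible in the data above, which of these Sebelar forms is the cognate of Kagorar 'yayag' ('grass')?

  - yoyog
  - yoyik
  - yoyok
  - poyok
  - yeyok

yadofol ~ yodofol, belak ~ belok — Kagorar a corresponds to Sebelar o after a consonant, before a consonant other than r, m, n, p, b, f, v.
torzimug ~ torzimuk — Kagorar g corresponds to Sebelar k word-finally.
Applying these to Kagorar 'yayag':
  yayag → yoyag   (a→o after a consonant, before a consonant other than r, m, n, p, b, f, v)
  yoyag → yoyog   (a→o after a consonant, before a consonant other than r, m, n, p, b, f, v)
  yoyog → yoyok   (g→k word-finally)
So the Sebelar cognate is 'yoyok'.

yoyok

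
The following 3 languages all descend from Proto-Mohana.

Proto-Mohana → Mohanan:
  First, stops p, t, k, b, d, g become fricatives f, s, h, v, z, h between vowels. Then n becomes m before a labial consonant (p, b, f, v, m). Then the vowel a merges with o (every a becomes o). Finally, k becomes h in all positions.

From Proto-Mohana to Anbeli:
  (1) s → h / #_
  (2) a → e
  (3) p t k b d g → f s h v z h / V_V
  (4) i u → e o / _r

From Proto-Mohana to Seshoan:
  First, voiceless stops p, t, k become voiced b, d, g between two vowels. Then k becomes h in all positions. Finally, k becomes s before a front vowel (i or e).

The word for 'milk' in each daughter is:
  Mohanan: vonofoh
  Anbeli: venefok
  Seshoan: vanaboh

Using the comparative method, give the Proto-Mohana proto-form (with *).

Position 7: Mohanan has h, Anbeli has k, Seshoan has h. Anbeli preserves k here (none of its changes turn any other segment into k), so the proto-segment is *k.
Position 5: Mohanan has f, Anbeli has f, Seshoan has b. Taking the neighbouring segments as reconstructed: Mohanan f could go back to *p or *f; Anbeli f could go back to *p or *f; Seshoan b could go back to *p or *b — the one source consistent with every daughter is *p.
Position 2: Mohanan has o, Anbeli has e, Seshoan has a. Seshoan preserves a here (none of its changes turn any other segment into a), so the proto-segment is *a.
This points to *vanapok. Verify forward in each daughter:
Mohanan: *vanapok > vanafok > vonofok > vonofoh  (by intervocalic lenition, vowel merger, unconditioned shift)
Anbeli: *vanapok
  vanapok (rule 1 does not apply)
  vanapok → venepok   [vowel merger]
  venepok → venefok   [intervocalic lenition]
  venefok (rule 4 does not apply)
  giving Anbeli venefok.
Seshoan: start from *vanapok.
  rule 1 (intervocalic voicing): vanapok → vanabok
  rule 2 (unconditioned shift): vanabok → vanaboh
  rule 3: no change — vanaboh
  ⇒ Seshoan vanaboh
No other proto-form is consistent with every reflex, so the reconstruction is *vanapok.

*vanapok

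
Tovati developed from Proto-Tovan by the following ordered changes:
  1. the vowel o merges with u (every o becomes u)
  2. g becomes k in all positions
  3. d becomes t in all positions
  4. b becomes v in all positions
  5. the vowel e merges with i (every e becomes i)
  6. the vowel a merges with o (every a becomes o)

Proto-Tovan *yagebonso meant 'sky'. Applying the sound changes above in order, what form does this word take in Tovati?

yokivunsu

Tovati: *yagebonso
  yagebonso → yagebunsu   [vowel merger]
  yagebunsu → yakebunsu   [unconditioned shift]
  yakebunsu (rule 3 does not apply)
  yakebunsu → yakevunsu   [unconditioned shift]
  yakevunsu → yakivunsu   [vowel merger]
  yakivunsu → yokivunsu   [vowel merger]
  giving Tovati yokivunsu.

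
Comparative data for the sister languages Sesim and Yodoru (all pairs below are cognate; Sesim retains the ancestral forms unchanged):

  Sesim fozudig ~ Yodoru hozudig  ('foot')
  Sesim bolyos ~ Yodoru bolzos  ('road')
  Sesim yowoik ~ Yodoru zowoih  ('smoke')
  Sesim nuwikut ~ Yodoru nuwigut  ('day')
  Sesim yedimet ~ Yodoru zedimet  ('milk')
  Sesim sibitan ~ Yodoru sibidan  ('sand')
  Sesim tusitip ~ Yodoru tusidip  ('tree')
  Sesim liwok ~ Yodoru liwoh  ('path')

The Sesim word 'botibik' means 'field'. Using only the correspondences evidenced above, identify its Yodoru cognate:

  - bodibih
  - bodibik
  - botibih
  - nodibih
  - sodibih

tusitip ~ tusidip — Sesim t corresponds to Yodoru d between vowels (before a front vowel).
yowoik ~ zowoih, liwok ~ liwoh — Sesim k corresponds to Yodoru h word-finally.
Applying these to Sesim 'botibik':
  botibik → bodibik   (t→d between vowels (before a front vowel))
  bodibik → bodibih   (k→h word-finally)
So the Yodoru cognate is 'bodibih'.

bodibih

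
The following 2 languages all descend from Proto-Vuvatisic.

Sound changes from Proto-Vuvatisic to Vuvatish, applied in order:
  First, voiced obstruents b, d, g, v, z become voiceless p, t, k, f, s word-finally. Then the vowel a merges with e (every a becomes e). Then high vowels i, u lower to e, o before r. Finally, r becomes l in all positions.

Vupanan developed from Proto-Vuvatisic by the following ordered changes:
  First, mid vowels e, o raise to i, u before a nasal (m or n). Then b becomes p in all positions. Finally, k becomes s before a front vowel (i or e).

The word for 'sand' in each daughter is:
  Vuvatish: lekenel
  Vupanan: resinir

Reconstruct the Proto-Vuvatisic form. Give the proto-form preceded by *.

*rekenir

Position 3: Vuvatish has k, Vupanan has s. Taking the neighbouring segments as reconstructed: Vuvatish k can only go back to *k; Vupanan s could go back to *k or *s — the one source consistent with every daughter is *k.
Position 4: Vuvatish has e, Vupanan has i. Taking the neighbouring segments as reconstructed: Vuvatish e could go back to *a or *e; Vupanan i could go back to *e or *i — the one source consistent with every daughter is *e.
This points to *rekenir. Verify forward in each daughter:
Vuvatish: *rekenir > rekener > lekenel  (by pre-rhotic lowering, unconditioned shift)
Vupanan: start from *rekenir.
  rule 1 (pre-nasal raising): rekenir → rekinir
  rule 2: no change — rekinir
  rule 3 (palatalisation): rekinir → resinir
  ⇒ Vupanan resinir
*rekenir is the unique common source.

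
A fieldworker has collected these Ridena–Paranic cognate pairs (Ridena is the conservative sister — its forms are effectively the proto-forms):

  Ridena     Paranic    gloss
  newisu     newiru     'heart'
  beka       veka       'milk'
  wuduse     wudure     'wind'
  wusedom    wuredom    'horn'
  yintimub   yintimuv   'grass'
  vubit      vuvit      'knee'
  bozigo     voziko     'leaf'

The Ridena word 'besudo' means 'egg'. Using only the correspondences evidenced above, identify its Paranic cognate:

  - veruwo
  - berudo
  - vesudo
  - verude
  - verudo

verudo

beka ~ veka — Ridena b corresponds to Paranic v word-initially before a front vowel.
newisu ~ newiru — Ridena s corresponds to Paranic r between vowels (before a back vowel).
Applying these to Ridena 'besudo':
  besudo → vesudo   (b→v word-initially before a front vowel)
  vesudo → verudo   (s→r between vowels (before a back vowel))
So the Paranic cognate is 'verudo'.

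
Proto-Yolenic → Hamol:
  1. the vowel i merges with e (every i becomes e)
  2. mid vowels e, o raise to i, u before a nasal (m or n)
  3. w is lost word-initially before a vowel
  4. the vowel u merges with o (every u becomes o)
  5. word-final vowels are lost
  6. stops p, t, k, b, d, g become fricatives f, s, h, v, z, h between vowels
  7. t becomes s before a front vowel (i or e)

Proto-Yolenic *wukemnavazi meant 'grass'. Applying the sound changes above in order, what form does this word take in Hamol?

Hamol: *wukemnavazi
  wukemnavazi → wukemnavaze   [vowel merger]
  wukemnavaze → wukimnavaze   [pre-nasal raising]
  wukimnavaze → ukimnavaze   [glide loss]
  ukimnavaze → okimnavaze   [vowel merger]
  okimnavaze → okimnavaz   [apocope]
  okimnavaz → ohimnavaz   [intervocalic lenition]
  ohimnavaz (rule 7 does not apply)
  giving Hamol ohimnavaz.

ohimnavaz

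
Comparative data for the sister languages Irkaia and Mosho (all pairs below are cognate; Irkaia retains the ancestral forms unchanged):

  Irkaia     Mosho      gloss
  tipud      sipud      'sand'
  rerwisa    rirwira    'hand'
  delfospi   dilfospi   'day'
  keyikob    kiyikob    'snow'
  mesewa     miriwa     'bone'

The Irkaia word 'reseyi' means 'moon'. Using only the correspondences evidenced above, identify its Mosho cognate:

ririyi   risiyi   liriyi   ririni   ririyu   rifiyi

ririyi

delfospi ~ dilfospi, keyikob ~ kiyikob — Irkaia e corresponds to Mosho i after a consonant, before a consonant other than r, m, n, p, b, f, v.
mesewa ~ miriwa — Irkaia s corresponds to Mosho r between vowels (before a front vowel).
Applying these to Irkaia 'reseyi':
  reseyi → riseyi   (e→i after a consonant, before a consonant other than r, m, n, p, b, f, v)
  riseyi → rireyi   (s→r between vowels (before a front vowel))
  rireyi → ririyi   (e→i after a consonant, before a consonant other than r, m, n, p, b, f, v)
So the Mosho cognate is 'ririyi'.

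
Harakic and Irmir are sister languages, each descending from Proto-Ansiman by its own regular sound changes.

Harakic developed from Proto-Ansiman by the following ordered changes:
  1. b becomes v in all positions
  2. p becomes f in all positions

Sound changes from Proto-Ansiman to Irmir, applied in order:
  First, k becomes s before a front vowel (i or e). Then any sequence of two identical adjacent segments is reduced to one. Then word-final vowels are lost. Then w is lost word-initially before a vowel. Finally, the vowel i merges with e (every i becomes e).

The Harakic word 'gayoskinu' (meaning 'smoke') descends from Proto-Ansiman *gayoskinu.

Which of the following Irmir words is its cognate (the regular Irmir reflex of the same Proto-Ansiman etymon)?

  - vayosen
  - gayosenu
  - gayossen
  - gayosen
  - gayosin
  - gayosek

gayosen

Irmir: start from *gayoskinu.
  rule 1 (palatalisation): gayoskinu → gayossinu
  rule 2 (degemination): gayossinu → gayosinu
  rule 3 (apocope): gayosinu → gayosin
  rule 4: no change — gayosin
  rule 5 (vowel merger): gayosin → gayosen
  ⇒ Irmir gayosen
Only 'gayosen' matches the regular Irmir development of *gayoskinu.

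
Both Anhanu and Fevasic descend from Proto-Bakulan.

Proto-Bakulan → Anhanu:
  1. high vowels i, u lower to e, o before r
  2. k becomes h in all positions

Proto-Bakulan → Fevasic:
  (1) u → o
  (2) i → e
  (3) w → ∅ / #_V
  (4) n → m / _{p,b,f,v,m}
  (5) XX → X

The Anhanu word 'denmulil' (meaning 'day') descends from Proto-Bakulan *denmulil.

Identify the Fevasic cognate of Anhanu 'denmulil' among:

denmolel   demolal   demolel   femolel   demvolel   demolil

demolel

Fevasic: *denmulil > denmolil > denmolel > demmolel > demolel  (by vowel merger, vowel merger, nasal place assimilation, degemination)
The other candidates each miss or misapply at least one Fevasic change.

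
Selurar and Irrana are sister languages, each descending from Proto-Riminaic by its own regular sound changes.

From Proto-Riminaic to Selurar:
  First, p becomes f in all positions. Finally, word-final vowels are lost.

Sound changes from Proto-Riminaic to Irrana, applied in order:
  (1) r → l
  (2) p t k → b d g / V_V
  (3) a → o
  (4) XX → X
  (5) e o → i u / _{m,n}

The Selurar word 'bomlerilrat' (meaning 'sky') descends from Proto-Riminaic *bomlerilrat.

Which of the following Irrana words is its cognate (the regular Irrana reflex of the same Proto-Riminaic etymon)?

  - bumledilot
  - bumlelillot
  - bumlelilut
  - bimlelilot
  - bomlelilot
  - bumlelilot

bumlelilot

Irrana: *bomlerilrat
  bomlerilrat → bomlelillat   [unconditioned shift]
  bomlelillat (rule 2 does not apply)
  bomlelillat → bomlelillot   [vowel merger]
  bomlelillot → bomlelilot   [degemination]
  bomlelilot → bumlelilot   [pre-nasal raising]
  giving Irrana bumlelilot.
The other candidates each miss or misapply at least one Irrana change.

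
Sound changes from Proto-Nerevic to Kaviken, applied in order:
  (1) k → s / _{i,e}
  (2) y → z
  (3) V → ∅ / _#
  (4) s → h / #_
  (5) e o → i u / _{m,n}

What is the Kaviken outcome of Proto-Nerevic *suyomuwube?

huzumuwub

Kaviken: start from *suyomuwube.
  rule 1: no change — suyomuwube
  rule 2 (unconditioned shift): suyomuwube → suzomuwube
  rule 3 (apocope): suzomuwube → suzomuwub
  rule 4 (debuccalisation): suzomuwub → huzomuwub
  rule 5 (pre-nasal raising): huzomuwub → huzumuwub
  ⇒ Kaviken huzumuwub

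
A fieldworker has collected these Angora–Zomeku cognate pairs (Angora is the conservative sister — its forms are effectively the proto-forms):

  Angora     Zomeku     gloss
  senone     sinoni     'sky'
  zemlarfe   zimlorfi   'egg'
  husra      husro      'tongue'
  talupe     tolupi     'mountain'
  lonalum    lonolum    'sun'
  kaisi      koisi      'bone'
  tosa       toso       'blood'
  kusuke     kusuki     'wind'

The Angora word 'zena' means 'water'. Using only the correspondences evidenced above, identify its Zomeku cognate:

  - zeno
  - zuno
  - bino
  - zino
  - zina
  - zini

senone ~ sinoni — Angora e corresponds to Zomeku i after a consonant, before a nasal.
husra ~ husro, tosa ~ toso — Angora a corresponds to Zomeku o word-finally.
Applying these to Angora 'zena':
  zena → zina   (e→i after a consonant, before a nasal)
  zina → zino   (a→o word-finally)
So the Zomeku cognate is 'zino'.

zino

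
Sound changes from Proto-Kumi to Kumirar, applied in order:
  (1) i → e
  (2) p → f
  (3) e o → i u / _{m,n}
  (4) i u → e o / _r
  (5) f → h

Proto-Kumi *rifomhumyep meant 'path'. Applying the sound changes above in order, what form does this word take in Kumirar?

Kumirar: start from *rifomhumyep.
  rule 1 (vowel merger): rifomhumyep → refomhumyep
  rule 2 (unconditioned shift): refomhumyep → refomhumyef
  rule 3 (pre-nasal raising): refomhumyef → refumhumyef
  rule 4: no change — refumhumyef
  rule 5 (unconditioned shift): refumhumyef → rehumhumyeh
  ⇒ Kumirar rehumhumyeh

rehumhumyeh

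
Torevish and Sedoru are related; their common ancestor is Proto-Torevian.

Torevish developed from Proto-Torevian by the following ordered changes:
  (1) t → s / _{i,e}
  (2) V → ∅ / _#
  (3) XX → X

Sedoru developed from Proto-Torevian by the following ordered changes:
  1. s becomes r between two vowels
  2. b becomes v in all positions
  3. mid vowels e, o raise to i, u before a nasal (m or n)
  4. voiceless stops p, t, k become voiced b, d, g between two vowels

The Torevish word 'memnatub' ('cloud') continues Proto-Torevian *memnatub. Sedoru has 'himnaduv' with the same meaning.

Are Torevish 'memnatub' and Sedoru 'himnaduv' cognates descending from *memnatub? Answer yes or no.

no

Derive the expected Sedoru reflex of *memnatub:
Sedoru: start from *memnatub.
  rule 1: no change — memnatub
  rule 2 (unconditioned shift): memnatub → memnatuv
  rule 3 (pre-nasal raising): memnatuv → mimnatuv
  rule 4 (intervocalic voicing): mimnatuv → mimnaduv
  ⇒ Sedoru mimnaduv
The regular Sedoru reflex would be 'mimnaduv', but the attested form is 'himnaduv'. The correspondence is irregular, so they are not cognates (the Sedoru form has a different source).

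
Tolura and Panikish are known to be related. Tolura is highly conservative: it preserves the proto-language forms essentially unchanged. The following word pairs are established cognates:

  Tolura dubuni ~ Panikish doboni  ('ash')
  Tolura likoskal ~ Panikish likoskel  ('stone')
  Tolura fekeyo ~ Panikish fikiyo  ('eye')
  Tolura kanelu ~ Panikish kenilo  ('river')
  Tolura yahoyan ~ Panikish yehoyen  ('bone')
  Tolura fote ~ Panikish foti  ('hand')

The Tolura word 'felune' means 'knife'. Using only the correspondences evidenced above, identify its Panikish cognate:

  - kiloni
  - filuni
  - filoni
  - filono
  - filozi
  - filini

filoni

fekeyo ~ fikiyo, kanelu ~ kenilo — Tolura e corresponds to Panikish i after a consonant, before a consonant other than r, m, n, p, b, f, v.
dubuni ~ doboni — Tolura u corresponds to Panikish o after a consonant, before a nasal.
fote ~ foti — Tolura e corresponds to Panikish i word-finally.
Applying these to Tolura 'felune':
  felune → filune   (e→i after a consonant, before a consonant other than r, m, n, p, b, f, v)
  filune → filone   (u→o after a consonant, before a nasal)
  filone → filoni   (e→i word-finally)
So the Panikish cognate is 'filoni'.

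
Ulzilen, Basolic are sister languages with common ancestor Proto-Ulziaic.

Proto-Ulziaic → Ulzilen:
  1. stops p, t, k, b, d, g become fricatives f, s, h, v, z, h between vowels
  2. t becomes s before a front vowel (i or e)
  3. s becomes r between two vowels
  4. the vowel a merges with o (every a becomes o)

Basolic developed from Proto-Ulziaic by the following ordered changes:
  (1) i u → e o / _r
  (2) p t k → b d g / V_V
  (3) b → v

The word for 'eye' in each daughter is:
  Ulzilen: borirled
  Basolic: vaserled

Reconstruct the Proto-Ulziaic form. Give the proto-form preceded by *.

Position 3: Ulzilen has r, Basolic has s. Basolic preserves s here (none of its changes turn any other segment into s), so the proto-segment is *s.
Position 2: Ulzilen has o, Basolic has a. Basolic preserves a here (none of its changes turn any other segment into a), so the proto-segment is *a.
This points to *basirled. Verify forward in each daughter:
Ulzilen: *basirled
  basirled (rule 1 does not apply)
  basirled (rule 2 does not apply)
  basirled → barirled   [rhotacism]
  barirled → borirled   [vowel merger]
  giving Ulzilen borirled.
Basolic: start from *basirled.
  rule 1 (pre-rhotic lowering): basirled → baserled
  rule 2: no change — baserled
  rule 3 (unconditioned shift): baserled → vaserled
  ⇒ Basolic vaserled
Only *basirled yields all of Ulzilen borirled, Basolic vaserled.

*basirled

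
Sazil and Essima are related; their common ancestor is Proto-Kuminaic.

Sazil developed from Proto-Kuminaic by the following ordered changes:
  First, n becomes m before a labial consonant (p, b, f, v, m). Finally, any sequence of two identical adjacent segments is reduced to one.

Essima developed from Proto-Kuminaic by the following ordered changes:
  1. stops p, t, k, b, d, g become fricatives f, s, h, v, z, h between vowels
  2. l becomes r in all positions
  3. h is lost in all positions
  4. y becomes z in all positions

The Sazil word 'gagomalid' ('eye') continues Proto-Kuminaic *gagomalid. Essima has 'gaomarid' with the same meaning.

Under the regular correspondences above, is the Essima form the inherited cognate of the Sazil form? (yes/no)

Derive the expected Essima reflex of *gagomalid:
Essima: start from *gagomalid.
  rule 1 (intervocalic lenition): gagomalid → gahomalid
  rule 2 (unconditioned shift): gahomalid → gahomarid
  rule 3 (h-loss): gahomarid → gaomarid
  rule 4: no change — gaomarid
  ⇒ Essima gaomarid
Essima 'gaomarid' matches the regular reflex exactly, so the pair is cognate.

yes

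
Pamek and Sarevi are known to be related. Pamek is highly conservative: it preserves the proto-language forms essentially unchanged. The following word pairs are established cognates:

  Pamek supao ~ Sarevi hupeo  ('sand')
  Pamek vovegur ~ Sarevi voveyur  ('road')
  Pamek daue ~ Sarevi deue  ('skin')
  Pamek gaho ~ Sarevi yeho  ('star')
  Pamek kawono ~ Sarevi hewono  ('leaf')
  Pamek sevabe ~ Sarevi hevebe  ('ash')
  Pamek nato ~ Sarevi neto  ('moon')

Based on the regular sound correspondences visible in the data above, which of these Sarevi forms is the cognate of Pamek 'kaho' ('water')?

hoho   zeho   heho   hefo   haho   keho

heho

kawono ~ hewono — Pamek k corresponds to Sarevi h word-initially before a back vowel.
gaho ~ yeho, kawono ~ hewono — Pamek a corresponds to Sarevi e after a consonant, before a consonant other than r, m, n, p, b, f, v.
Applying these to Pamek 'kaho':
  kaho → haho   (k→h word-initially before a back vowel)
  haho → heho   (a→e after a consonant, before a consonant other than r, m, n, p, b, f, v)
So the Sarevi cognate is 'heho'.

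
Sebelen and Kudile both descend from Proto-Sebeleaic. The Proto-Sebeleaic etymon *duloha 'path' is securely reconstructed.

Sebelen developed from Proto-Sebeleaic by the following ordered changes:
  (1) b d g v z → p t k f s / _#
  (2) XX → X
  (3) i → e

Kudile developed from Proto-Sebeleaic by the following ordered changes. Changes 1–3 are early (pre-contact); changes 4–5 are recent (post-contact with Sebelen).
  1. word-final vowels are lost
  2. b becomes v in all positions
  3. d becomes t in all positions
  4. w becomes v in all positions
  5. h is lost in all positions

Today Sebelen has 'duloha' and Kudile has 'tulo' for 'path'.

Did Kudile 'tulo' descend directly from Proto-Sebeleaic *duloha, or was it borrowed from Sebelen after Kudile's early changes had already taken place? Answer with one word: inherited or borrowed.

If inherited, *duloha would pass through all of Kudile's changes:
Kudile: *duloha
  duloha → duloh   [apocope]
  duloh (rule 2 does not apply)
  duloh → tuloh   [unconditioned shift]
  tuloh (rule 4 does not apply)
  tuloh → tulo   [h-loss]
  giving Kudile tulo.
If borrowed from Sebelen 'duloha' after the early changes, it would undergo only the recent ones:
  rule 4 (unconditioned shift): no change (duloha)
  rule 5 (h-loss): duloha → duloa
  ⇒ as a loan: duloa
Kudile 'tulo' matches the inherited outcome exactly, so it is an inherited cognate, not a loan.

inherited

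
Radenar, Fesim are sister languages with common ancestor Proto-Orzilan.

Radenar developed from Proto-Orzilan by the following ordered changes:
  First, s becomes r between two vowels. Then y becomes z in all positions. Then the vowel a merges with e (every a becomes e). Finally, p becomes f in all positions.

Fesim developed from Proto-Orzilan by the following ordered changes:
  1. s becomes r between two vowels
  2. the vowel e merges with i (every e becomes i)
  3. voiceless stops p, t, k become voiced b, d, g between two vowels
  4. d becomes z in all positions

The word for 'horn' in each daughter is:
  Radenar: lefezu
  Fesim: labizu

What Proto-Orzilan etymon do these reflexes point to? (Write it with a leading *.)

Position 3: Radenar has f, Fesim has b. Taking the neighbouring segments as reconstructed: Radenar f could go back to *p or *f; Fesim b could go back to *p or *b — the one source consistent with every daughter is *p.
Position 4: Radenar has e, Fesim has i. Taking the neighbouring segments as reconstructed: Radenar e could go back to *a or *e; Fesim i could go back to *e or *i — the one source consistent with every daughter is *e.
Continuing position by position gives *lapezu; check it forward:
Radenar: *lapezu > lepezu > lefezu  (by vowel merger, unconditioned shift)
Fesim: start from *lapezu.
  rule 1: no change — lapezu
  rule 2 (vowel merger): lapezu → lapizu
  rule 3 (intervocalic voicing): lapizu → labizu
  rule 4: no change — labizu
  ⇒ Fesim labizu
No other proto-form is consistent with every reflex, so the reconstruction is *lapezu.

*lapezu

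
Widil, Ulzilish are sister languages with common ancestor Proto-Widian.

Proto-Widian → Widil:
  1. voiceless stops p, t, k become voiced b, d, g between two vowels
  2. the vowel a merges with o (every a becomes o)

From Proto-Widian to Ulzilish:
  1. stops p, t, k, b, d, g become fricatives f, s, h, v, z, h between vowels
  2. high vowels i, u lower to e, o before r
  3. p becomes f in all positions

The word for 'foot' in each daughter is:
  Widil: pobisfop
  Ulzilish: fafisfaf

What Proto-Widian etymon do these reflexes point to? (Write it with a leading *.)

Position 3: Widil has b, Ulzilish has f. Taking the neighbouring segments as reconstructed: Widil b could go back to *p or *b; Ulzilish f could go back to *p or *f — the one source consistent with every daughter is *p.
Position 8: Widil has p, Ulzilish has f. Widil preserves p here (none of its changes turn any other segment into p), so the proto-segment is *p.
Verify the candidate proto-form against each daughter:
Widil: start from *papisfap.
  rule 1 (intervocalic voicing): papisfap → pabisfap
  rule 2 (vowel merger): pabisfap → pobisfop
  ⇒ Widil pobisfop
Ulzilish: *papisfap
  papisfap → pafisfap   [intervocalic lenition]
  pafisfap (rule 2 does not apply)
  pafisfap → fafisfaf   [unconditioned shift]
  giving Ulzilish fafisfaf.
No other proto-form is consistent with every reflex, so the reconstruction is *papisfap.

*papisfap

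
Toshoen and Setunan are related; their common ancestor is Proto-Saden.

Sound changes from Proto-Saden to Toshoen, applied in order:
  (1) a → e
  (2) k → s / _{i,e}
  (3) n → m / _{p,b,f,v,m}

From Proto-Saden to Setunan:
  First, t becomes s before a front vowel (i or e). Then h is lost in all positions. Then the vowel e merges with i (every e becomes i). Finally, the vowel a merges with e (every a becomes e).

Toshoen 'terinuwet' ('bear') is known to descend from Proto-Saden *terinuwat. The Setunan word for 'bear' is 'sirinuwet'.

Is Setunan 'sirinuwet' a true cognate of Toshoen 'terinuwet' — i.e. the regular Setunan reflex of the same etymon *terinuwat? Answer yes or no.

yes

Derive the expected Setunan reflex of *terinuwat:
Setunan: *terinuwat
  terinuwat → serinuwat   [palatalisation]
  serinuwat (rule 2 does not apply)
  serinuwat → sirinuwat   [vowel merger]
  sirinuwat → sirinuwet   [vowel merger]
  giving Setunan sirinuwet.
Setunan 'sirinuwet' matches the regular reflex exactly, so the pair is cognate.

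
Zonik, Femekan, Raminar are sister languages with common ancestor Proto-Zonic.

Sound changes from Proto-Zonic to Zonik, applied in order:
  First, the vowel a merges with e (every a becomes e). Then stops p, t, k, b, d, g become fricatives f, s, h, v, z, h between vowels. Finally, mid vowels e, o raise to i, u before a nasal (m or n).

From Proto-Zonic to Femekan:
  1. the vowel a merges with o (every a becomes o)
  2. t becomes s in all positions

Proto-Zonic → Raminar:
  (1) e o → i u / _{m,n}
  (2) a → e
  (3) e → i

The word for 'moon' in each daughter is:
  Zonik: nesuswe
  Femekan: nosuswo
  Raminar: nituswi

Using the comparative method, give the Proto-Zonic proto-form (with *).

*natuswa

Position 7: Zonik has e, Femekan has o, Raminar has i. Taking the neighbouring segments as reconstructed: Zonik e could go back to *a or *e; Femekan o could go back to *a or *o; Raminar i could go back to *a or *e or *i — the one source consistent with every daughter is *a.
Position 3: Zonik has s, Femekan has s, Raminar has t. Raminar preserves t here (none of its changes turn any other segment into t), so the proto-segment is *t.
Position 2: Zonik has e, Femekan has o, Raminar has i. Taking the neighbouring segments as reconstructed: Zonik e could go back to *a or *e; Femekan o could go back to *a or *o; Raminar i could go back to *a or *e or *i — the one source consistent with every daughter is *a.
This points to *natuswa. Verify forward in each daughter:
Zonik: *natuswa > netuswe > nesuswe  (by vowel merger, intervocalic lenition)
Femekan: start from *natuswa.
  rule 1 (vowel merger): natuswa → notuswo
  rule 2 (unconditioned shift): notuswo → nosuswo
  ⇒ Femekan nosuswo
Raminar: *natuswa > netuswe > nituswi  (by vowel merger, vowel merger)
Only *natuswa yields all of Zonik nesuswe, Femekan nosuswo, Raminar nituswi.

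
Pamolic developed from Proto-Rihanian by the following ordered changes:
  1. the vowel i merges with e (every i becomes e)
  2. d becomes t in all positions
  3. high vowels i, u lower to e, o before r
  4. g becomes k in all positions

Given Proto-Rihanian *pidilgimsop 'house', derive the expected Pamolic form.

Pamolic: *pidilgimsop
  pidilgimsop → pedelgemsop   [vowel merger]
  pedelgemsop → petelgemsop   [unconditioned shift]
  petelgemsop (rule 3 does not apply)
  petelgemsop → petelkemsop   [unconditioned shift]
  giving Pamolic petelkemsop.

petelkemsop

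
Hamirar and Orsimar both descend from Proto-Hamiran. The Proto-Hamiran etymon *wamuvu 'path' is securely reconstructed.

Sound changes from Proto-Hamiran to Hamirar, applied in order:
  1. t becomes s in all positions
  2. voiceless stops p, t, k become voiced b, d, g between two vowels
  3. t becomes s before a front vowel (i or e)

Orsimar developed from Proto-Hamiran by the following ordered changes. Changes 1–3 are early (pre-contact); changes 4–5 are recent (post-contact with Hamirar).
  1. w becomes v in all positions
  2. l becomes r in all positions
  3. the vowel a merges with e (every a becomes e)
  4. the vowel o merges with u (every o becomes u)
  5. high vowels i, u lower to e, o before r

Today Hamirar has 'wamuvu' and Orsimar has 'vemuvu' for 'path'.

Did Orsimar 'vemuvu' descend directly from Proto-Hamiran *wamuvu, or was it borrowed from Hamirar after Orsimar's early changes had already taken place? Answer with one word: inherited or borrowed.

If inherited, *wamuvu would pass through all of Orsimar's changes:
Orsimar: start from *wamuvu.
  rule 1 (unconditioned shift): wamuvu → vamuvu
  rule 2: no change — vamuvu
  rule 3 (vowel merger): vamuvu → vemuvu
  rule 4: no change — vemuvu
  rule 5: no change — vemuvu
  ⇒ Orsimar vemuvu
If borrowed from Hamirar 'wamuvu' after the early changes, it would undergo only the recent ones:
  rule 4 (vowel merger): no change (wamuvu)
  rule 5 (pre-rhotic lowering): no change (wamuvu)
  ⇒ as a loan: wamuvu
Orsimar 'vemuvu' matches the inherited outcome exactly, so it is an inherited cognate, not a loan.

inherited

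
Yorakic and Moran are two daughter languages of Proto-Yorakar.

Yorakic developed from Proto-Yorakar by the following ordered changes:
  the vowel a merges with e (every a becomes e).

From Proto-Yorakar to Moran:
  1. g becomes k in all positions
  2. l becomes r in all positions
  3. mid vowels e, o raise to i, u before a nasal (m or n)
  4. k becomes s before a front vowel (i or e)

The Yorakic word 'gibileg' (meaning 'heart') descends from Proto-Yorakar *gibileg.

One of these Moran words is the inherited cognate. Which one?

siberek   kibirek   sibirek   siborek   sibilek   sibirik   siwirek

Moran: *gibileg
  gibileg → kibilek   [unconditioned shift]
  kibilek → kibirek   [unconditioned shift]
  kibirek (rule 3 does not apply)
  kibirek → sibirek   [palatalisation]
  giving Moran sibirek.
Among the options, 'sibirek' alone shows every Moran change applied in order.

sibirek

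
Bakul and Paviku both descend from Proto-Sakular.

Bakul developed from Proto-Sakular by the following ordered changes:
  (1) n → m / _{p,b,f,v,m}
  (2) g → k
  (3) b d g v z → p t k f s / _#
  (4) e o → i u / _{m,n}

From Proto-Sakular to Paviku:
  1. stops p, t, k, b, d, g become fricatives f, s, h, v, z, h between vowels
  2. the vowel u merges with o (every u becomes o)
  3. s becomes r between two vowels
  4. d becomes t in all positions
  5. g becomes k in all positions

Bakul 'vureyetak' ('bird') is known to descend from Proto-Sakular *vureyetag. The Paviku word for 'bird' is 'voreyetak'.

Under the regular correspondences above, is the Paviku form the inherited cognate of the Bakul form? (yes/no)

Derive the expected Paviku reflex of *vureyetag:
Paviku: *vureyetag
  vureyetag → vureyesag   [intervocalic lenition]
  vureyesag → voreyesag   [vowel merger]
  voreyesag → voreyerag   [rhotacism]
  voreyerag (rule 4 does not apply)
  voreyerag → voreyerak   [unconditioned shift]
  giving Paviku voreyerak.
The regular Paviku reflex would be 'voreyerak', but the attested form is 'voreyetak'. The correspondence is irregular, so they are not cognates (the Paviku form has a different source).

no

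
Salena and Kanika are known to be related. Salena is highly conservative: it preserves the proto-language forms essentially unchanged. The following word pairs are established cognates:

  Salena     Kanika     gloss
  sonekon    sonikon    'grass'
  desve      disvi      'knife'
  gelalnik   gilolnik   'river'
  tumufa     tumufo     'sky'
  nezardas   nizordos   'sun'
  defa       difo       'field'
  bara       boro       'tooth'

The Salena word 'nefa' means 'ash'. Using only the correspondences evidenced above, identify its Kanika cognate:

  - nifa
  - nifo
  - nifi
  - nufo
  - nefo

nifo

defa ~ difo — Salena e corresponds to Kanika i after a consonant, before a labial obstruent.
tumufa ~ tumufo, defa ~ difo — Salena a corresponds to Kanika o word-finally.
Applying these to Salena 'nefa':
  nefa → nifa   (e→i after a consonant, before a labial obstruent)
  nifa → nifo   (a→o word-finally)
So the Kanika cognate is 'nifo'.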